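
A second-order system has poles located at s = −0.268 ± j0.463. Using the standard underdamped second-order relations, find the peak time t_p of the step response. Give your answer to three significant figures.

t_p ≈ 6.79 s

t_p = π/ω_d with ω_d = 0.463 (the imaginary part), so t_p = 6.79 s.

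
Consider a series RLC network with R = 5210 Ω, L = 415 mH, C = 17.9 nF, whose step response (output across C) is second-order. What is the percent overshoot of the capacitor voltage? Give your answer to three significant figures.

%OS ≈ 13.3%

For a series RLC circuit (capacitor voltage as output), ω_n = 1/√(LC) = 1/√(415 mH · 17.9 nF) = 11600 rad/s.
ζ = (R/2)·√(C/L) = (5210/2)·√(17.9 nF/415 mH) = 0.541.
Overshoot: exp(−π·0.541/√(1−0.541²)) = 0.133, i.e. 13.3%.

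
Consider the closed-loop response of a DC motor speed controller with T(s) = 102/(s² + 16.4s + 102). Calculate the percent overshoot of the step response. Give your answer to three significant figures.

%OS ≈ 1.27%

Matching coefficients with s² + 2ζω_n s + ω_n² gives ω_n² = 102 ⇒ ω_n = 10.1 rad/s, and ζ = 16.4/(2ω_n) = 0.812.
%OS = 100·exp(−πζ/√(1−ζ²)) = 1.27%.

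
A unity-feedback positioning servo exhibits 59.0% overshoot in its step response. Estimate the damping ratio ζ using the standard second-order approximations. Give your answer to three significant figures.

ζ ≈ 0.166

Inverting the overshoot relation: ζ = |ln 0.590|/√(π² + ln²0.590) = 0.166.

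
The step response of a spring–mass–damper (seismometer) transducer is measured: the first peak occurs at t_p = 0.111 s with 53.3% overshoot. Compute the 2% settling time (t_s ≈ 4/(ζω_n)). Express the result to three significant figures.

t_s ≈ 0.706 s

From the overshoot, ζ = −ln(OS)/√(π²+ln²(OS)) = 0.196.
t_p = π/ω_d ⇒ ω_d = 28.3 rad/s; then ω_n = ω_d/√(1−ζ²) = 28.9 rad/s.
t_s ≈ 4/(ζω_n) = 4/(0.196·28.9) = 0.706 s.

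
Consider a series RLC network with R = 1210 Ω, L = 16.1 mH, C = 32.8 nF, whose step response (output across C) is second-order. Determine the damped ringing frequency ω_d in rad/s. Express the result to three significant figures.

For a series RLC circuit (capacitor voltage as output), ω_n = 1/√(LC) = 1/√(16.1 mH · 32.8 nF) = 43500 rad/s.
ζ = (R/2)·√(C/L) = (1210/2)·√(32.8 nF/16.1 mH) = 0.864.
ω_d = 43500·√(1 − 0.864²) = 21900 rad/s.

ω_d ≈ 21900 rad/s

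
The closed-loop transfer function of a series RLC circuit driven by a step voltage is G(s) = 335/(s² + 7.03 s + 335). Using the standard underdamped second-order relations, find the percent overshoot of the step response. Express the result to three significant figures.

%OS ≈ 54.1%

ω_n = √335 = 18.3 rad/s; ζ = 7.03/(2·18.3) = 0.192.
%OS = 100·exp(−πζ/√(1−ζ²)) = 54.1%.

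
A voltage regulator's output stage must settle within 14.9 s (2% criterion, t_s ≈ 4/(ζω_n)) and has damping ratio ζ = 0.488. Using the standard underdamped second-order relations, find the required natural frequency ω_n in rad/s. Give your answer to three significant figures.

Rearranging t_s ≈ 4/(ζω_n) gives ω_n = 4/(ζ·t_s) = 4/(0.488 × 14.9) = 0.550 rad/s.

ω_n ≈ 0.550 rad/s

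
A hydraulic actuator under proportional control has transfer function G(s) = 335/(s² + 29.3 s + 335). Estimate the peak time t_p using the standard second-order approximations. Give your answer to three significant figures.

Matching coefficients with s² + 2ζω_n s + ω_n² gives ω_n² = 335 ⇒ ω_n = 18.3 rad/s, and ζ = 29.3/(2ω_n) = 0.800.
ω_d = ω_n√(1−ζ²) = 11.0 rad/s. Then t_p = π/ω_d = 0.286 s.

t_p ≈ 0.286 s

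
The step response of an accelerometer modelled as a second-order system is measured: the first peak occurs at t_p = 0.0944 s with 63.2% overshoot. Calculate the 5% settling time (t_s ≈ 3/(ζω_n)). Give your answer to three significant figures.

t_s ≈ 0.617 s

ζ from %OS: ζ = |ln 0.632|/√(π²+ln²0.632) = 0.145.
From t_p = π/ω_d, ω_d = π/0.0944 = 33.3 rad/s, so ω_n = ω_d/√(1−ζ²) = 33.6 rad/s.
t_s ≈ 3/(ζω_n) = 3/(0.145·33.6) = 0.617 s.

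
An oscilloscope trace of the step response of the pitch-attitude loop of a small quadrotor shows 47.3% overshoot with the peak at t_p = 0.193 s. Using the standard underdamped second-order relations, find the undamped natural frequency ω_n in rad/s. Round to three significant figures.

ω_n ≈ 16.7 rad/s

From the overshoot, ζ = −ln(OS)/√(π²+ln²(OS)) = 0.232.
From t_p = π/ω_d, ω_d = π/0.193 = 16.3 rad/s, so ω_n = ω_d/√(1−ζ²) = 16.7 rad/s.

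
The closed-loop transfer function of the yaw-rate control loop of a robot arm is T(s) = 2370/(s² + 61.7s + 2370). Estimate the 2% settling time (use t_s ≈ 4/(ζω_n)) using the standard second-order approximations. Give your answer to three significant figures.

t_s ≈ 0.130 s

Matching coefficients with s² + 2ζω_n s + ω_n² gives ω_n² = 2370 ⇒ ω_n = 48.7 rad/s, and ζ = 61.7/(2ω_n) = 0.634.
t_s ≈ 4/(ζω_n) = 4/(0.634·48.7) = 0.130 s.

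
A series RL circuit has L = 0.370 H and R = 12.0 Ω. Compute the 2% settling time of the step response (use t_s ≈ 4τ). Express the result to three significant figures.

t_s ≈ 0.123 s

τ = L/R = 0.370/12.0 = 0.0308 s.
t_s ≈ 4τ = 0.123 s.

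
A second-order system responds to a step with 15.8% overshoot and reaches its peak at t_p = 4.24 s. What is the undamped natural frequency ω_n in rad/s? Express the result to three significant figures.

ω_n ≈ 0.859 rad/s

From the overshoot, ζ = −ln(OS)/√(π²+ln²(OS)) = 0.506.
From t_p = π/ω_d, ω_d = π/4.24 = 0.741 rad/s, so ω_n = ω_d/√(1−ζ²) = 0.859 rad/s.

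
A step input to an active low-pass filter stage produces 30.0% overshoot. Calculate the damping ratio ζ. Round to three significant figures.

ζ ≈ 0.358

ζ = −ln(OS)/√(π² + (ln OS)²). With OS = 0.300, ln OS = −1.204 and ζ = 1.204/3.364 = 0.358.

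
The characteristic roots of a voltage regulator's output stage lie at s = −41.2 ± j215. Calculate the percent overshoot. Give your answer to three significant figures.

%OS ≈ 54.8%

The poles are at −σ ± jω_d with σ = 41.2 and ω_d = 215, so ω_n = √(σ²+ω_d²) = 219 rad/s and ζ = σ/ω_n = 0.188.
Overshoot: exp(−π·0.188/√(1−0.188²)) = 0.548, i.e. 54.8%.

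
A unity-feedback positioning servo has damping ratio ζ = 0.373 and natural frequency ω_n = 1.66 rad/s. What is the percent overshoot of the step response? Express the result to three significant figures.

For an underdamped second-order system, %OS = 100·exp(−πζ/√(1−ζ²)).
πζ/√(1−ζ²) = π·0.373/√(1−0.139) = 1.263, so %OS = 100·e^(−1.263) = 28.3%.

%OS ≈ 28.3%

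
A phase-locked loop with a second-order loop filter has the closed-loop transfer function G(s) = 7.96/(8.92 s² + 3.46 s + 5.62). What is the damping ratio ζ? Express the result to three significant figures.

Dividing through by 8.92: denominator becomes s² + 0.3879 s + 0.6300.
So ω_n = √0.6300 = 0.794 rad/s and ζ = 0.3879/(2·0.794) = 0.244.

ζ ≈ 0.244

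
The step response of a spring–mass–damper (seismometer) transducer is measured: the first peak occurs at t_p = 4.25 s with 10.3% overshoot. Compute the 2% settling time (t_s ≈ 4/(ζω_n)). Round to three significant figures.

t_s ≈ 7.48 s

From the overshoot, ζ = −ln(OS)/√(π²+ln²(OS)) = 0.586.
t_p = π/ω_d ⇒ ω_d = 0.739 rad/s; then ω_n = ω_d/√(1−ζ²) = 0.912 rad/s.
t_s ≈ 4/(ζω_n) = 4/(0.586·0.912) = 7.48 s.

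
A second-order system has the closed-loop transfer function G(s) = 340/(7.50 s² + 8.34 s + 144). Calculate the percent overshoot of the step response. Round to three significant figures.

%OS ≈ 66.9%

Dividing through by 7.50: denominator becomes s² + 1.112 s + 19.20.
So ω_n = √19.20 = 4.38 rad/s and ζ = 1.112/(2·4.38) = 0.127.
%OS = 100·exp(−πζ/√(1−ζ²)) = 66.9%.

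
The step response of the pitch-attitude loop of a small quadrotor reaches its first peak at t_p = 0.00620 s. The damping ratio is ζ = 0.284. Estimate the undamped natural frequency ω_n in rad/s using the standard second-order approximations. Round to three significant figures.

ω_n ≈ 528 rad/s

Peak time t_p = π/ω_d, so ω_d = π/t_p = π/0.00620 = 507 rad/s.
ω_n = ω_d/√(1−ζ²) = 507/√0.919 = 528 rad/s.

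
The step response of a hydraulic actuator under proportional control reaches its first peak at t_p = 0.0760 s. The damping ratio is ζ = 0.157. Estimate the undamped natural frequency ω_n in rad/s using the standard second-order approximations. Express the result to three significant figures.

Peak time t_p = π/ω_d, so ω_d = π/t_p = π/0.0760 = 41.3 rad/s.
ω_n = ω_d/√(1−ζ²) = 41.3/√0.975 = 41.9 rad/s.

ω_n ≈ 41.9 rad/s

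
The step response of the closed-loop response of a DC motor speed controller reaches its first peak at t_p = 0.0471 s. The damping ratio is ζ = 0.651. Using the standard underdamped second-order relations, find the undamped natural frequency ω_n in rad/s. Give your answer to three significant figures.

ω_n ≈ 87.9 rad/s

Peak time t_p = π/ω_d, so ω_d = π/t_p = π/0.0471 = 66.7 rad/s.
ω_n = ω_d/√(1−ζ²) = 66.7/√0.576 = 87.9 rad/s.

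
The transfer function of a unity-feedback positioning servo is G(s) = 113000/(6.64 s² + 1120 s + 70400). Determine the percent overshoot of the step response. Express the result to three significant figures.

Dividing through by 6.64: denominator becomes s² + 168.7 s + 10600.
So ω_n = √10600 = 103 rad/s and ζ = 168.7/(2·103) = 0.819.
%OS = 100·exp(−πζ/√(1−ζ²)) = 1.13%.

%OS ≈ 1.13%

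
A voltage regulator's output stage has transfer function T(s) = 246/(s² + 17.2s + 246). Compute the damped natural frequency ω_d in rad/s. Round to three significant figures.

ω_d ≈ 13.1 rad/s

Matching coefficients with s² + 2ζω_n s + ω_n² gives ω_n² = 246 ⇒ ω_n = 15.7 rad/s, and ζ = 17.2/(2ω_n) = 0.548.
ω_d = ω_n√(1−ζ²) = 13.1 rad/s.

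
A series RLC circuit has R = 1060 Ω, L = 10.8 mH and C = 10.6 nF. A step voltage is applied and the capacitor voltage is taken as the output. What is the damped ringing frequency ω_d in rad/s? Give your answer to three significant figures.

ω_d ≈ 79500 rad/s

For a series RLC circuit (capacitor voltage as output), ω_n = 1/√(LC) = 1/√(10.8 mH · 10.6 nF) = 93500 rad/s.
ζ = (R/2)·√(C/L) = (1060/2)·√(10.6 nF/10.8 mH) = 0.525.
The damped frequency ω_d = ω_n√(1−ζ²) = 79500 rad/s.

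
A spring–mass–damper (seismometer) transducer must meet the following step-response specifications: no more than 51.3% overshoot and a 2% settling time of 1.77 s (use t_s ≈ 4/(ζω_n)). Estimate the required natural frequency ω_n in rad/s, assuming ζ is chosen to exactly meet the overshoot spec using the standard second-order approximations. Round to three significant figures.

Inverting the overshoot relation: ζ = |ln 0.513|/√(π² + ln²0.513) = 0.208.
Then ω_n = 4/(ζ t_s) = 4/(0.208 × 1.77) = 10.9 rad/s.

ω_n ≈ 10.9 rad/s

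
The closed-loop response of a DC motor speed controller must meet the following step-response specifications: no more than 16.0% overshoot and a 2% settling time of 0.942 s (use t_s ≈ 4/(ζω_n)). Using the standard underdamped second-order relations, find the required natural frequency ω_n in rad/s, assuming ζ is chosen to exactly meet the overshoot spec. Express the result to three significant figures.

ω_n ≈ 8.43 rad/s

From %OS = 100·exp(−πζ/√(1−ζ²)), invert to get ζ = −ln(OS)/√(π² + ln²(OS)) with OS = 0.160.
−ln 0.160 = 1.833, so ζ = 1.833/√(π² + 3.358) = 0.504.
From t_s ≈ 4/(ζω_n): ω_n = 4/(ζ·t_s) = 4/(0.504·0.942) = 8.43 rad/s.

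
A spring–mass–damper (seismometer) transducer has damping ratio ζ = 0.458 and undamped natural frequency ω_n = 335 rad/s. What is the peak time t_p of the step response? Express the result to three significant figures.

The damped frequency is ω_d = ω_n√(1−ζ²) = 335·√(1−0.210) = 298 rad/s.
Peak time t_p = π/ω_d = π/298 = 0.0105 s.

t_p ≈ 0.0105 s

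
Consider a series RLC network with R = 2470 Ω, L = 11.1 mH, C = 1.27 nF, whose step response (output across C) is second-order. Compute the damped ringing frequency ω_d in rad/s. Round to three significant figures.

ω_d ≈ 242000 rad/s

For a series RLC circuit (capacitor voltage as output), ω_n = 1/√(LC) = 1/√(11.1 mH · 1.27 nF) = 266000 rad/s.
ζ = (R/2)·√(C/L) = (2470/2)·√(1.27 nF/11.1 mH) = 0.418.
ω_d = ω_n√(1−ζ²) = 242000 rad/s.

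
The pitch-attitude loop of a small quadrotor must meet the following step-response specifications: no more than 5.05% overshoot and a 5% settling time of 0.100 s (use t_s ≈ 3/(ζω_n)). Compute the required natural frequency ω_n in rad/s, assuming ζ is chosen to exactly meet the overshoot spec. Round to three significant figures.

Inverting the overshoot relation: ζ = |ln 0.0505|/√(π² + ln²0.0505) = 0.689.
From t_s ≈ 3/(ζω_n): ω_n = 3/(ζ·t_s) = 3/(0.689·0.100) = 43.5 rad/s.

ω_n ≈ 43.5 rad/s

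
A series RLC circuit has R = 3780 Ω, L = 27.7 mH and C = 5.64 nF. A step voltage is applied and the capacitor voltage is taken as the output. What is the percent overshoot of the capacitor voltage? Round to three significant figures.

For a series RLC circuit (capacitor voltage as output), ω_n = 1/√(LC) = 1/√(27.7 mH · 5.64 nF) = 80000 rad/s.
ζ = (R/2)·√(C/L) = (3780/2)·√(5.64 nF/27.7 mH) = 0.853.
%OS = 100·exp(−πζ/√(1−ζ²)) = 0.591%.

%OS ≈ 0.591%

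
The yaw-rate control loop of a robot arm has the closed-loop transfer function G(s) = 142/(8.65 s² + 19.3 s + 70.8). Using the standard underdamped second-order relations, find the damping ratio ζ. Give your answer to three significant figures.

Dividing through by 8.65: denominator becomes s² + 2.231 s + 8.185.
So ω_n = √8.185 = 2.86 rad/s and ζ = 2.231/(2·2.86) = 0.390.

ζ ≈ 0.390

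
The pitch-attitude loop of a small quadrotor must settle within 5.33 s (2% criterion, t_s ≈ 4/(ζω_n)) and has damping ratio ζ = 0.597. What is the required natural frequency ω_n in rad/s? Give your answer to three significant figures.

ω_n ≈ 1.26 rad/s

Rearranging t_s ≈ 4/(ζω_n) gives ω_n = 4/(ζ·t_s) = 4/(0.597 × 5.33) = 1.26 rad/s.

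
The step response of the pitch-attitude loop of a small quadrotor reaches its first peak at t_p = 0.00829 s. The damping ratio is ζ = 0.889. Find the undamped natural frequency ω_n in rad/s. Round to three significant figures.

Peak time t_p = π/ω_d, so ω_d = π/t_p = π/0.00829 = 379 rad/s.
ω_n = ω_d/√(1−ζ²) = 379/√0.210 = 828 rad/s.

ω_n ≈ 828 rad/s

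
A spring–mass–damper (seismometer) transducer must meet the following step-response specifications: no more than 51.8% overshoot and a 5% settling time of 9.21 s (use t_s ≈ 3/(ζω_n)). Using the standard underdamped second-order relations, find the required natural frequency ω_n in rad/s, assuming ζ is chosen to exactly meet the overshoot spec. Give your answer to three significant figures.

From %OS = 100·exp(−πζ/√(1−ζ²)), invert to get ζ = −ln(OS)/√(π² + ln²(OS)) with OS = 0.518.
−ln 0.518 = 0.6578, so ζ = 0.6578/√(π² + 0.4327) = 0.205.
Then ω_n = 3/(ζ t_s) = 3/(0.205 × 9.21) = 1.59 rad/s.

ω_n ≈ 1.59 rad/s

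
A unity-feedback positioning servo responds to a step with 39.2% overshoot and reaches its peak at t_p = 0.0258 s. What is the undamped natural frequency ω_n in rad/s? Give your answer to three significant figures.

ω_n ≈ 127 rad/s

From the overshoot, ζ = −ln(OS)/√(π²+ln²(OS)) = 0.286.
From t_p = π/ω_d, ω_d = π/0.0258 = 122 rad/s, so ω_n = ω_d/√(1−ζ²) = 127 rad/s.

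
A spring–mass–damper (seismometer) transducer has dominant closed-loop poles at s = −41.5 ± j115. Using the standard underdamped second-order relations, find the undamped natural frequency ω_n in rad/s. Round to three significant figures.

|pole| = ω_n = √(41.5² + 115²) = 122 rad/s; ζ = cos θ = σ/ω_n = 0.339.

ω_n ≈ 122 rad/s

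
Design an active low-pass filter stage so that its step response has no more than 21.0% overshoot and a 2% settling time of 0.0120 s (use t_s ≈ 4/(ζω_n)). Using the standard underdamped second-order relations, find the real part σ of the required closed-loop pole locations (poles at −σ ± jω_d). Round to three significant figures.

σ ≈ 333

The settling-time spec alone fixes σ = ζω_n = 4/t_s = 4/0.0120 = 333.
(Overshoot then fixes ζ = 0.445 and hence ω_d = σ·√(1−ζ²)/ζ = 671 rad/s.)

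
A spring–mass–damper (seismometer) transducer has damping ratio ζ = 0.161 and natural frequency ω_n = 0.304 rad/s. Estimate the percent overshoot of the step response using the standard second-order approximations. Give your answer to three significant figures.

For an underdamped second-order system, %OS = 100·exp(−πζ/√(1−ζ²)).
πζ/√(1−ζ²) = π·0.161/√(1−0.0259) = 0.5125, so %OS = 100·e^(−0.5125) = 59.9%.

%OS ≈ 59.9%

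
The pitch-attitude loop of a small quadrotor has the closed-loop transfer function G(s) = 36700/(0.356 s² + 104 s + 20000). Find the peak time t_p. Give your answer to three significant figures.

Dividing through by 0.356: denominator becomes s² + 292.1 s + 56180.
So ω_n = √56180 = 237 rad/s and ζ = 292.1/(2·237) = 0.616.
The damped frequency ω_d = ω_n√(1−ζ²) = 187 rad/s. t_p = π/ω_d = 0.0168 s.

t_p ≈ 0.0168 s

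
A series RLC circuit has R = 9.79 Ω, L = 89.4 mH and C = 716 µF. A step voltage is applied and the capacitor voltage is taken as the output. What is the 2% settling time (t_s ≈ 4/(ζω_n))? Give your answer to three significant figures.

For a series RLC circuit (capacitor voltage as output), ω_n = 1/√(LC) = 1/√(89.4 mH · 716 µF) = 125 rad/s.
ζ = (R/2)·√(C/L) = (9.79/2)·√(716 µF/89.4 mH) = 0.438.
t_s ≈ 4/(ζω_n) = 0.0731 s.

t_s ≈ 0.0731 s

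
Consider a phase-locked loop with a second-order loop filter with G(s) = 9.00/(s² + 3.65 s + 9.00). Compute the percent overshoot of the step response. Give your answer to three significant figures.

%OS ≈ 9.00%

ω_n = √9.00 = 3.00 rad/s; ζ = 3.65/(2·3.00) = 0.608.
%OS = 100 e^{−πζ/√(1−ζ²)} with ζ = 0.608 gives 9.00%.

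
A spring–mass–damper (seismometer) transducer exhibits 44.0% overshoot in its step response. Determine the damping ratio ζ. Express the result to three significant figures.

ζ ≈ 0.253

From %OS = 100·exp(−πζ/√(1−ζ²)), invert to get ζ = −ln(OS)/√(π² + ln²(OS)) with OS = 0.440.
−ln 0.440 = 0.8210, so ζ = 0.8210/√(π² + 0.6740) = 0.253.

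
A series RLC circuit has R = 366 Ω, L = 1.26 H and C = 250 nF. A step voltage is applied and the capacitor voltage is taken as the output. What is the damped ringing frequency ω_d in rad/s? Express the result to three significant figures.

ω_d ≈ 1780 rad/s

For a series RLC circuit (capacitor voltage as output), ω_n = 1/√(LC) = 1/√(1.26 H · 250 nF) = 1780 rad/s.
ζ = (R/2)·√(C/L) = (366/2)·√(250 nF/1.26 H) = 0.0815.
ω_d = ω_n√(1−ζ²) = 1780 rad/s.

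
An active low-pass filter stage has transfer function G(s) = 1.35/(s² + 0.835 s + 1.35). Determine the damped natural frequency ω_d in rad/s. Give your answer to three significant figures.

ω_d ≈ 1.08 rad/s

ω_n = √1.35 = 1.16 rad/s; ζ = 0.835/(2·1.16) = 0.359.
The damped frequency ω_d = ω_n√(1−ζ²) = 1.08 rad/s.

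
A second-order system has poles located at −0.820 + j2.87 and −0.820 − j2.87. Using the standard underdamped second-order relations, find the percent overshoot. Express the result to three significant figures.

%OS ≈ 40.8%

With σ = 0.820, ω_d = 2.87: ω_n = √(σ²+ω_d²) = 2.98 rad/s, ζ = σ/ω_n = 0.275.
%OS = 100·exp(−πζ/√(1−ζ²)) = 40.8%.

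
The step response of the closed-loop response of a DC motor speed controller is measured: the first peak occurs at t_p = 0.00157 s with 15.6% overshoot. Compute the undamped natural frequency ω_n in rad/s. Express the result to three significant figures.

The overshoot fixes ζ = −ln(OS)/√(π²+ln²(OS)) = 0.509.
From t_p = π/ω_d, ω_d = π/0.00157 = 2000 rad/s, so ω_n = ω_d/√(1−ζ²) = 2320 rad/s.

ω_n ≈ 2320 rad/s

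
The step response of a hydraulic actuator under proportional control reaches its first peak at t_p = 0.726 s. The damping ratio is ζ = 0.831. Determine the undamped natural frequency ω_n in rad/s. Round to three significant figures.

ω_n ≈ 7.78 rad/s

Peak time t_p = π/ω_d, so ω_d = π/t_p = π/0.726 = 4.33 rad/s.
ω_n = ω_d/√(1−ζ²) = 4.33/√0.309 = 7.78 rad/s.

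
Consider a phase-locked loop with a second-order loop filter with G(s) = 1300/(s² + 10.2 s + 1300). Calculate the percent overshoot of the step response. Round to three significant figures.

%OS ≈ 63.8%

Comparing the denominator to s² + 2ζω_n s + ω_n²: ω_n = √1300 = 36.1 rad/s, and 2ζω_n = 10.2 so ζ = 10.2/(2·36.1) = 0.141.
%OS = 100 e^{−πζ/√(1−ζ²)} with ζ = 0.141 gives 63.8%.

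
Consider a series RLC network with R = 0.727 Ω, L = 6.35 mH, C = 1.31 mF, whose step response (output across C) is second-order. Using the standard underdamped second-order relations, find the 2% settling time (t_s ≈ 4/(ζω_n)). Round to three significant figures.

For a series RLC circuit (capacitor voltage as output), ω_n = 1/√(LC) = 1/√(6.35 mH · 1.31 mF) = 347 rad/s.
ζ = (R/2)·√(C/L) = (0.727/2)·√(1.31 mF/6.35 mH) = 0.165.
t_s ≈ 4/(ζω_n) = 0.0699 s.

t_s ≈ 0.0699 s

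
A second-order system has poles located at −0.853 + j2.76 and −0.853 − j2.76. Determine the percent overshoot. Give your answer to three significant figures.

%OS ≈ 37.9%

|pole| = ω_n = √(0.853² + 2.76²) = 2.89 rad/s; ζ = cos θ = σ/ω_n = 0.295.
%OS = 100·exp(−πζ/√(1−ζ²)) = 37.9%.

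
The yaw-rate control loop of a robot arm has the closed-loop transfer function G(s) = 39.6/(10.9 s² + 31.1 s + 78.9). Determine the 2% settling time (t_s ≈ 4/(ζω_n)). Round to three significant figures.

Dividing through by 10.9: denominator becomes s² + 2.853 s + 7.239.
So ω_n = √7.239 = 2.69 rad/s and ζ = 2.853/(2·2.69) = 0.530.
t_s ≈ 4/(ζω_n) = 2.80 s.

t_s ≈ 2.80 s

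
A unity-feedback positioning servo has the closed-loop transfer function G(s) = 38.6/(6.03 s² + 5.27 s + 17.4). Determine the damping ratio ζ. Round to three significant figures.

ζ ≈ 0.257

Dividing through by 6.03: denominator becomes s² + 0.8740 s + 2.886.
So ω_n = √2.886 = 1.70 rad/s and ζ = 0.8740/(2·1.70) = 0.257.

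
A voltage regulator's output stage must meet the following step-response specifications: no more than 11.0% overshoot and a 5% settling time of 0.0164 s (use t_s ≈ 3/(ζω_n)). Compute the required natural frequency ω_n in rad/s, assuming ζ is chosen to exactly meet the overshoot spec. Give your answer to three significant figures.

ω_n ≈ 318 rad/s

ζ = −ln(OS)/√(π² + (ln OS)²). With OS = 0.110, ln OS = −2.207 and ζ = 2.207/3.839 = 0.575.
Then ω_n = 3/(ζ t_s) = 3/(0.575 × 0.0164) = 318 rad/s.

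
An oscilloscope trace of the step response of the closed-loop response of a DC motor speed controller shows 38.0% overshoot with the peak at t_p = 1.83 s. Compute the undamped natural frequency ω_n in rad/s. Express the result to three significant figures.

The overshoot fixes ζ = −ln(OS)/√(π²+ln²(OS)) = 0.294.
t_p = π/ω_d ⇒ ω_d = 1.72 rad/s; then ω_n = ω_d/√(1−ζ²) = 1.80 rad/s.

ω_n ≈ 1.80 rad/s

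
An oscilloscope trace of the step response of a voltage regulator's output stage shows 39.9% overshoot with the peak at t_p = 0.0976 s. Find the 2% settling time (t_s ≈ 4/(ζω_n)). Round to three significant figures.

t_s ≈ 0.425 s

From the overshoot, ζ = −ln(OS)/√(π²+ln²(OS)) = 0.281.
t_p = π/ω_d ⇒ ω_d = 32.2 rad/s; then ω_n = ω_d/√(1−ζ²) = 33.5 rad/s.
t_s ≈ 4/(ζω_n) = 4/(0.281·33.5) = 0.425 s.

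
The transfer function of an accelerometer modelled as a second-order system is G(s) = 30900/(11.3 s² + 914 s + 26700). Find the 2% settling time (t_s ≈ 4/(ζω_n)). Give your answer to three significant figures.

t_s ≈ 0.0989 s

Dividing through by 11.3: denominator becomes s² + 80.88 s + 2363.
So ω_n = √2363 = 48.6 rad/s and ζ = 80.88/(2·48.6) = 0.832.
t_s ≈ 4/(ζω_n) = 0.0989 s.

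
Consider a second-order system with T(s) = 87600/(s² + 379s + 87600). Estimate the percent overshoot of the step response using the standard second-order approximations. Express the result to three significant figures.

%OS ≈ 7.29%

ω_n = √87600 = 296 rad/s; ζ = 379/(2·296) = 0.640.
%OS = 100 e^{−πζ/√(1−ζ²)} with ζ = 0.640 gives 7.29%.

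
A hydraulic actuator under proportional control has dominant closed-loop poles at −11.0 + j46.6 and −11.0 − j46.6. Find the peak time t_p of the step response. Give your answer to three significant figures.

t_p = π/ω_d with ω_d = 46.6 (the imaginary part), so t_p = 0.0674 s.

t_p ≈ 0.0674 s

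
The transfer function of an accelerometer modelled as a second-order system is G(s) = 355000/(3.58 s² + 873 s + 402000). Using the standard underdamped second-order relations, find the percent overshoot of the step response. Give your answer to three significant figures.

%OS ≈ 29.3%

Dividing through by 3.58: denominator becomes s² + 243.9 s + 112300.
So ω_n = √112300 = 335 rad/s and ζ = 243.9/(2·335) = 0.364.
%OS = 100·exp(−πζ/√(1−ζ²)) = 29.3%.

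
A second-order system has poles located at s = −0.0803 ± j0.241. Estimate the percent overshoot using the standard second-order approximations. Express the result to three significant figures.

%OS ≈ 35.1%

|pole| = ω_n = √(0.0803² + 0.241²) = 0.254 rad/s; ζ = cos θ = σ/ω_n = 0.316.
%OS = 100·exp(−πζ/√(1−ζ²)) = 35.1%.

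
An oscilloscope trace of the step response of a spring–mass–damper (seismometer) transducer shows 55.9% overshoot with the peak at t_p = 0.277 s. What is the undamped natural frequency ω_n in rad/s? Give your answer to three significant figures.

The overshoot fixes ζ = −ln(OS)/√(π²+ln²(OS)) = 0.182.
t_p = π/ω_d ⇒ ω_d = 11.3 rad/s; then ω_n = ω_d/√(1−ζ²) = 11.5 rad/s.

ω_n ≈ 11.5 rad/s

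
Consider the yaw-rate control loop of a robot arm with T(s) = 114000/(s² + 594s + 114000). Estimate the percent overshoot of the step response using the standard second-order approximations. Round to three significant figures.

%OS ≈ 0.300%

Comparing the denominator to s² + 2ζω_n s + ω_n²: ω_n = √114000 = 338 rad/s, and 2ζω_n = 594 so ζ = 594/(2·338) = 0.880.
%OS = 100·exp(−πζ/√(1−ζ²)) = 0.300%.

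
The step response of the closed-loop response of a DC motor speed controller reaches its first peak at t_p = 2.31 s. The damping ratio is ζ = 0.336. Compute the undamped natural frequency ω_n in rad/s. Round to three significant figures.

Peak time t_p = π/ω_d, so ω_d = π/t_p = π/2.31 = 1.36 rad/s.
ω_n = ω_d/√(1−ζ²) = 1.36/√0.887 = 1.44 rad/s.

ω_n ≈ 1.44 rad/s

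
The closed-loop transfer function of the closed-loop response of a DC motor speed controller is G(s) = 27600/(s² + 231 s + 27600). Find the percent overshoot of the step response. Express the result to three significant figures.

Matching coefficients with s² + 2ζω_n s + ω_n² gives ω_n² = 27600 ⇒ ω_n = 166 rad/s, and ζ = 231/(2ω_n) = 0.695.
%OS = 100 e^{−πζ/√(1−ζ²)} with ζ = 0.695 gives 4.79%.

%OS ≈ 4.79%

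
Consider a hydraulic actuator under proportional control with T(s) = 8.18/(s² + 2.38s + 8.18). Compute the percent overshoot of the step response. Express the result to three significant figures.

%OS ≈ 23.8%

Comparing the denominator to s² + 2ζω_n s + ω_n²: ω_n = √8.18 = 2.86 rad/s, and 2ζω_n = 2.38 so ζ = 2.38/(2·2.86) = 0.416.
%OS = 100 e^{−πζ/√(1−ζ²)} with ζ = 0.416 gives 23.8%.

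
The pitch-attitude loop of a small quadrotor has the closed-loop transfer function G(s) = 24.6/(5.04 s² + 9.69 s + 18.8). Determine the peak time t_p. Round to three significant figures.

t_p ≈ 1.88 s

Dividing through by 5.04: denominator becomes s² + 1.923 s + 3.730.
So ω_n = √3.730 = 1.93 rad/s and ζ = 1.923/(2·1.93) = 0.498.
ω_d = 1.93·√(1 − 0.498²) = 1.68 rad/s. t_p = π/ω_d = 1.88 s.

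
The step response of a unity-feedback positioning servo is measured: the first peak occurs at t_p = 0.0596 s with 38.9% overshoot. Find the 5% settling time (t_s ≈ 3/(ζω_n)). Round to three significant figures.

From the overshoot, ζ = −ln(OS)/√(π²+ln²(OS)) = 0.288.
From t_p = π/ω_d, ω_d = π/0.0596 = 52.7 rad/s, so ω_n = ω_d/√(1−ζ²) = 55.0 rad/s.
t_s ≈ 3/(ζω_n) = 3/(0.288·55.0) = 0.189 s.

t_s ≈ 0.189 s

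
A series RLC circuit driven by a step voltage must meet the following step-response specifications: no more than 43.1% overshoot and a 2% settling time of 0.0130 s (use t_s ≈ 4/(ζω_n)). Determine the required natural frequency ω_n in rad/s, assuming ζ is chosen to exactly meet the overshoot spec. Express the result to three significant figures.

ω_n ≈ 1190 rad/s

Inverting the overshoot relation: ζ = |ln 0.431|/√(π² + ln²0.431) = 0.259.
From t_s ≈ 4/(ζω_n): ω_n = 4/(ζ·t_s) = 4/(0.259·0.0130) = 1190 rad/s.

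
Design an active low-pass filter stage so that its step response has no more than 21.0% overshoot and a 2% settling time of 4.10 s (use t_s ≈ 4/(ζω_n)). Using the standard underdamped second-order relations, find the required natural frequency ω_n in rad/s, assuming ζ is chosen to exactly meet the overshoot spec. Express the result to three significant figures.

ω_n ≈ 2.19 rad/s

From %OS = 100·exp(−πζ/√(1−ζ²)), invert to get ζ = −ln(OS)/√(π² + ln²(OS)) with OS = 0.210.
−ln 0.210 = 1.561, so ζ = 1.561/√(π² + 2.436) = 0.445.
Then ω_n = 4/(ζ t_s) = 4/(0.445 × 4.10) = 2.19 rad/s.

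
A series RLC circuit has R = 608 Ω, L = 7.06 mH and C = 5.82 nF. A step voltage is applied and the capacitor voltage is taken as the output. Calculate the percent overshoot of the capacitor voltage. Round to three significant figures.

For a series RLC circuit (capacitor voltage as output), ω_n = 1/√(LC) = 1/√(7.06 mH · 5.82 nF) = 156000 rad/s.
ζ = (R/2)·√(C/L) = (608/2)·√(5.82 nF/7.06 mH) = 0.276.
%OS = 100 e^{−πζ/√(1−ζ²)} with ζ = 0.276 gives 40.6%.

%OS ≈ 40.6%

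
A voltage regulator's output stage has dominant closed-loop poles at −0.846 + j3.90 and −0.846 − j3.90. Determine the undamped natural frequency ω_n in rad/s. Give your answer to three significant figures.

|pole| = ω_n = √(0.846² + 3.90²) = 3.99 rad/s; ζ = cos θ = σ/ω_n = 0.212.

ω_n ≈ 3.99 rad/s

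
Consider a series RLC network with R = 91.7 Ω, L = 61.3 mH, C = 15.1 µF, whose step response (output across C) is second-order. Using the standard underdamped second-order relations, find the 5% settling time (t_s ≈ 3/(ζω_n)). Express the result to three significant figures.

t_s ≈ 0.00401 s

For a series RLC circuit (capacitor voltage as output), ω_n = 1/√(LC) = 1/√(61.3 mH · 15.1 µF) = 1040 rad/s.
ζ = (R/2)·√(C/L) = (91.7/2)·√(15.1 µF/61.3 mH) = 0.720.
t_s ≈ 3/(ζω_n) = 0.00401 s.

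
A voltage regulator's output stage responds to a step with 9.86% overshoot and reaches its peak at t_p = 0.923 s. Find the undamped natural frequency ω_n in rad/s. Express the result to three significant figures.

The overshoot fixes ζ = −ln(OS)/√(π²+ln²(OS)) = 0.594.
From t_p = π/ω_d, ω_d = π/0.923 = 3.40 rad/s, so ω_n = ω_d/√(1−ζ²) = 4.23 rad/s.

ω_n ≈ 4.23 rad/s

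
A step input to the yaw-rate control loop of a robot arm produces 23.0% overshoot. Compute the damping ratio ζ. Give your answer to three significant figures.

Inverting the overshoot relation: ζ = |ln 0.230|/√(π² + ln²0.230) = 0.424.

ζ ≈ 0.424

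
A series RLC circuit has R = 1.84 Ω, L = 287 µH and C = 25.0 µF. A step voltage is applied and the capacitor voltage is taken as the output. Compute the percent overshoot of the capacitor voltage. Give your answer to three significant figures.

%OS ≈ 41.2%

For a series RLC circuit (capacitor voltage as output), ω_n = 1/√(LC) = 1/√(287 µH · 25.0 µF) = 11800 rad/s.
ζ = (R/2)·√(C/L) = (1.84/2)·√(25.0 µF/287 µH) = 0.272.
%OS = 100·exp(−πζ/√(1−ζ²)) = 41.2%.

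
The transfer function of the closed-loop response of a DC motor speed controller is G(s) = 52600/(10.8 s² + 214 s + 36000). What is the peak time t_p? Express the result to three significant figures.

Dividing through by 10.8: denominator becomes s² + 19.81 s + 3333.
So ω_n = √3333 = 57.7 rad/s and ζ = 19.81/(2·57.7) = 0.172.
ω_d = ω_n√(1−ζ²) = 56.9 rad/s. t_p = π/ω_d = 0.0552 s.

t_p ≈ 0.0552 s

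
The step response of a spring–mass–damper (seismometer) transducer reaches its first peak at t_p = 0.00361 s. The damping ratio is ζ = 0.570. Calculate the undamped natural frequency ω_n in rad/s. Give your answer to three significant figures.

Peak time t_p = π/ω_d, so ω_d = π/t_p = π/0.00361 = 870 rad/s.
ω_n = ω_d/√(1−ζ²) = 870/√0.675 = 1060 rad/s.

ω_n ≈ 1060 rad/s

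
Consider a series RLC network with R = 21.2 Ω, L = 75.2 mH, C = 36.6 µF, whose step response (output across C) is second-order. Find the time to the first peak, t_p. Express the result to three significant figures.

t_p ≈ 0.00536 s

For a series RLC circuit (capacitor voltage as output), ω_n = 1/√(LC) = 1/√(75.2 mH · 36.6 µF) = 603 rad/s.
ζ = (R/2)·√(C/L) = (21.2/2)·√(36.6 µF/75.2 mH) = 0.234.
The damped frequency ω_d = ω_n√(1−ζ²) = 586 rad/s. t_p = π/ω_d = 0.00536 s.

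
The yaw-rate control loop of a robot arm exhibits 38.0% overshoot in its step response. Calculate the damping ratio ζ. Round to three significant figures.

ζ ≈ 0.294

Inverting the overshoot relation: ζ = |ln 0.380|/√(π² + ln²0.380) = 0.294.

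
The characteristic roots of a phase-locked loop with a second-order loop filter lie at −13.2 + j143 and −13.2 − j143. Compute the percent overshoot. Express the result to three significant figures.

%OS ≈ 74.8%

With σ = 13.2, ω_d = 143: ω_n = √(σ²+ω_d²) = 144 rad/s, ζ = σ/ω_n = 0.0919.
Overshoot: exp(−π·0.0919/√(1−0.0919²)) = 0.748, i.e. 74.8%.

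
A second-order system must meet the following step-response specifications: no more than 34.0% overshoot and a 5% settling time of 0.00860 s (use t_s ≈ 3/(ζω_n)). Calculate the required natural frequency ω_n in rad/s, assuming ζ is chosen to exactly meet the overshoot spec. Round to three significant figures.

ω_n ≈ 1070 rad/s

From %OS = 100·exp(−πζ/√(1−ζ²)), invert to get ζ = −ln(OS)/√(π² + ln²(OS)) with OS = 0.340.
−ln 0.340 = 1.079, so ζ = 1.079/√(π² + 1.164) = 0.325.
Then ω_n = 3/(ζ t_s) = 3/(0.325 × 0.00860) = 1070 rad/s.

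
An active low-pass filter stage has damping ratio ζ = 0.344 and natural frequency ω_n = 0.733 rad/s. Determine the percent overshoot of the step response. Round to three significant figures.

For an underdamped second-order system, %OS = 100·exp(−πζ/√(1−ζ²)).
πζ/√(1−ζ²) = π·0.344/√(1−0.118) = 1.151, so %OS = 100·e^(−1.151) = 31.6%.

%OS ≈ 31.6%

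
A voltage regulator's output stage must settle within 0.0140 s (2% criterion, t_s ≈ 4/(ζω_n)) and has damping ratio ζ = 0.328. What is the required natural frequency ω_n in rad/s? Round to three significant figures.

Rearranging t_s ≈ 4/(ζω_n) gives ω_n = 4/(ζ·t_s) = 4/(0.328 × 0.0140) = 871 rad/s.

ω_n ≈ 871 rad/s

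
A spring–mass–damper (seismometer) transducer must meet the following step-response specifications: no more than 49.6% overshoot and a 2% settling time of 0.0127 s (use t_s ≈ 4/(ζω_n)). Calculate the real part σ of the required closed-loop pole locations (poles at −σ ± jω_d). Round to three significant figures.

σ ≈ 315

The settling-time spec alone fixes σ = ζω_n = 4/t_s = 4/0.0127 = 315.
(Overshoot then fixes ζ = 0.218 and hence ω_d = σ·√(1−ζ²)/ζ = 1410 rad/s.)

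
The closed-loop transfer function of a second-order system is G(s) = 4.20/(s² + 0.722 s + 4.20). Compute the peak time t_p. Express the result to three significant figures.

ω_n = √4.20 = 2.05 rad/s; ζ = 0.722/(2·2.05) = 0.176.
The damped frequency ω_d = ω_n√(1−ζ²) = 2.02 rad/s. Then t_p = π/ω_d = 1.56 s.

t_p ≈ 1.56 s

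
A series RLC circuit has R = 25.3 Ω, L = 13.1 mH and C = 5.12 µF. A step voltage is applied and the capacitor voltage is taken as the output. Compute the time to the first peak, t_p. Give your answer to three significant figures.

For a series RLC circuit (capacitor voltage as output), ω_n = 1/√(LC) = 1/√(13.1 mH · 5.12 µF) = 3860 rad/s.
ζ = (R/2)·√(C/L) = (25.3/2)·√(5.12 µF/13.1 mH) = 0.250.
ω_d = ω_n√(1−ζ²) = 3740 rad/s. t_p = π/ω_d = 0.000840 s.

t_p ≈ 0.000840 s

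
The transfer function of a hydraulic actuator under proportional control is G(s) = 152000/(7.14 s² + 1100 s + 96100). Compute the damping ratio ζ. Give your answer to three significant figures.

ζ ≈ 0.664

Dividing through by 7.14: denominator becomes s² + 154.1 s + 13460.
So ω_n = √13460 = 116 rad/s and ζ = 154.1/(2·116) = 0.664.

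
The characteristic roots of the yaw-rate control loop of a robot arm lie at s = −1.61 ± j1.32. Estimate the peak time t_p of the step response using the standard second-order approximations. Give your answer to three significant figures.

t_p ≈ 2.38 s

t_p = π/ω_d with ω_d = 1.32 (the imaginary part), so t_p = 2.38 s.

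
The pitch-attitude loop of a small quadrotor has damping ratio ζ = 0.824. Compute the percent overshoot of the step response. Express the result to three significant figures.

For an underdamped second-order system, %OS = 100·exp(−πζ/√(1−ζ²)).
πζ/√(1−ζ²) = π·0.824/√(1−0.679) = 4.569, so %OS = 100·e^(−4.569) = 1.04%.

%OS ≈ 1.04%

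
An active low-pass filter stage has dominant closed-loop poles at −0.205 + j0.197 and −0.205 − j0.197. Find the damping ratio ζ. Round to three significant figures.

|pole| = ω_n = √(0.205² + 0.197²) = 0.284 rad/s; ζ = cos θ = σ/ω_n = 0.721.

ζ ≈ 0.721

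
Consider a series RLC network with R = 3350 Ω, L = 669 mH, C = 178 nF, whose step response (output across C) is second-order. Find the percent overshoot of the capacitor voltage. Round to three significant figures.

For a series RLC circuit (capacitor voltage as output), ω_n = 1/√(LC) = 1/√(669 mH · 178 nF) = 2900 rad/s.
ζ = (R/2)·√(C/L) = (3350/2)·√(178 nF/669 mH) = 0.864.
Overshoot: exp(−π·0.864/√(1−0.864²)) = 0.00456, i.e. 0.456%.

%OS ≈ 0.456%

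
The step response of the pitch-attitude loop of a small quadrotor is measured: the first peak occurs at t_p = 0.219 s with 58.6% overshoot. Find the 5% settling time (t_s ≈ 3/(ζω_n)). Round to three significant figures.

t_s ≈ 1.23 s

The overshoot fixes ζ = −ln(OS)/√(π²+ln²(OS)) = 0.168.
From t_p = π/ω_d, ω_d = π/0.219 = 14.3 rad/s, so ω_n = ω_d/√(1−ζ²) = 14.6 rad/s.
t_s ≈ 3/(ζω_n) = 3/(0.168·14.6) = 1.23 s.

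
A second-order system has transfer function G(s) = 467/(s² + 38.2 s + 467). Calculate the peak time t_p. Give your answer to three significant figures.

t_p ≈ 0.311 s

Comparing the denominator to s² + 2ζω_n s + ω_n²: ω_n = √467 = 21.6 rad/s, and 2ζω_n = 38.2 so ζ = 38.2/(2·21.6) = 0.884.
The damped frequency ω_d = ω_n√(1−ζ²) = 10.1 rad/s. Then t_p = π/ω_d = 0.311 s.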